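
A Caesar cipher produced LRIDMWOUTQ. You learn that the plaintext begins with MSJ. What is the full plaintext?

MSJENXPVUR

From the crib: L(11)−M(12)=-1≡25, so the shift is 25.
Subtract 25 from each ciphertext letter:
L(11): 11−25=-14≡12 → M
R(17): 17−25=-8≡18 → S
I(8): 8−25=-17≡9 → J
D(3): 3−25=-22≡4 → E
M(12): 12−25=-13≡13 → N
W(22): 22−25=-3≡23 → X
O(14): 14−25=-11≡15 → P
U(20): 20−25=-5≡21 → V
T(19): 19−25=-6≡20 → U
Q(16): 16−25=-9≡17 → R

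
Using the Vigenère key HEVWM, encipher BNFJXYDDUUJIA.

IRAFJFHYQGQMV

Repeat the key across the message: HEVWMHEVWMHEV
B(1)+H(7): 8 → I
N(13)+E(4): 17 → R
F(5)+V(21): 26≡0 → A
J(9)+W(22): 31≡5 → F
X(23)+M(12): 35≡9 → J
Y(24)+H(7): 31≡5 → F
D(3)+E(4): 7 → H
D(3)+V(21): 24 → Y
U(20)+W(22): 42≡16 → Q
U(20)+M(12): 32≡6 → G
J(9)+H(7): 16 → Q
I(8)+E(4): 12 → M
A(0)+V(21): 21 → V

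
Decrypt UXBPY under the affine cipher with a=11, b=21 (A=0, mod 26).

The inverse of 11 mod 26 is 19, since 11·19=209≡1. Apply D(y)=19·(y−21) mod 26:
U(20): 19·(20−21)=-19≡7 → H
X(23): 19·(23−21)=38≡12 → M
B(1): 19·(1−21)=-380≡10 → K
P(15): 19·(15−21)=-114≡16 → Q
Y(24): 19·(24−21)=57≡5 → F

HMKQF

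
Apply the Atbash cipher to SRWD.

HIDW

S(18) → H(7)
R(17) → I(8)
W(22) → D(3)
D(3) → W(22)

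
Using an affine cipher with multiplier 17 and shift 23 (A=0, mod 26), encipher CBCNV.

FOFKQ

C(2): 17·2+23=57≡5 → F
B(1): 17·1+23=40≡14 → O
C(2): 17·2+23=57≡5 → F
N(13): 17·13+23=244≡10 → K
V(21): 17·21+23=380≡16 → Q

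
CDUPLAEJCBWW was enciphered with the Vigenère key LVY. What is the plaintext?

RIWEQCTOEQBY

Repeat the key across the ciphertext: LVYLVYLVYLVY
C(2)−L(11): -9≡17 → R
D(3)−V(21): -18≡8 → I
U(20)−Y(24): -4≡22 → W
P(15)−L(11): 4 → E
L(11)−V(21): -10≡16 → Q
A(0)−Y(24): -24≡2 → C
E(4)−L(11): -7≡19 → T
J(9)−V(21): -12≡14 → O
C(2)−Y(24): -22≡4 → E
B(1)−L(11): -10≡16 → Q
W(22)−V(21): 1 → B
W(22)−Y(24): -2≡24 → Y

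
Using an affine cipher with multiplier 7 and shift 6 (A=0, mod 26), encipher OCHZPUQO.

O(14): 7·14+6=104≡0 → A
C(2): 7·2+6=20 → U
H(7): 7·7+6=55≡3 → D
Z(25): 7·25+6=181≡25 → Z
P(15): 7·15+6=111≡7 → H
U(20): 7·20+6=146≡16 → Q
Q(16): 7·16+6=118≡14 → O
O(14): 7·14+6=104≡0 → A

AUDZHQOA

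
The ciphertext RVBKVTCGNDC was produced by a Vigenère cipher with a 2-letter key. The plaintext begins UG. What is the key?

Subtract each crib letter from the matching ciphertext letter (mod 26):
R(17)−U(20)=-3≡23 → X
V(21)−G(6)=15 → P

XP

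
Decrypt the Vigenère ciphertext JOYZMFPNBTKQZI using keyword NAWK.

Repeat the key across the ciphertext: NAWKNAWKNAWKNA
J(9)−N(13): -4≡22 → W
O(14)−A(0): 14 → O
Y(24)−W(22): 2 → C
Z(25)−K(10): 15 → P
M(12)−N(13): -1≡25 → Z
F(5)−A(0): 5 → F
P(15)−W(22): -7≡19 → T
N(13)−K(10): 3 → D
B(1)−N(13): -12≡14 → O
T(19)−A(0): 19 → T
K(10)−W(22): -12≡14 → O
Q(16)−K(10): 6 → G
Z(25)−N(13): 12 → M
I(8)−A(0): 8 → I

WOCPZFTDOTOGMI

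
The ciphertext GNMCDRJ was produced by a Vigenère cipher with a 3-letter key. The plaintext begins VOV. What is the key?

LZR

Subtract each crib letter from the matching ciphertext letter (mod 26):
G(6)−V(21)=-15≡11 → L
N(13)−O(14)=-1≡25 → Z
M(12)−V(21)=-9≡17 → R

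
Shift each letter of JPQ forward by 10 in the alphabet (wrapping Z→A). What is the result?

J(9): 9+10=19 → T
P(15): 15+10=25 → Z
Q(16): 16+10=26≡0 → A

TZA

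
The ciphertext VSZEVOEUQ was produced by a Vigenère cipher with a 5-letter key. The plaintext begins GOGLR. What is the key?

PETTE

Subtract each crib letter from the matching ciphertext letter (mod 26):
V(21)−G(6)=15 → P
S(18)−O(14)=4 → E
Z(25)−G(6)=19 → T
E(4)−L(11)=-7≡19 → T
V(21)−R(17)=4 → E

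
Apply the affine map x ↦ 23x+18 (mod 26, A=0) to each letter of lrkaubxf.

ltoskpbd

l(11): 23·11+18=271≡11 → l
r(17): 23·17+18=409≡19 → t
k(10): 23·10+18=248≡14 → o
a(0): 23·0+18=18 → s
u(20): 23·20+18=478≡10 → k
b(1): 23·1+18=41≡15 → p
x(23): 23·23+18=547≡1 → b
f(5): 23·5+18=133≡3 → d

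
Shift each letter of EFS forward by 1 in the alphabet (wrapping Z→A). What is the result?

E(4): 4+1=5 → F
F(5): 5+1=6 → G
S(18): 18+1=19 → T

FGT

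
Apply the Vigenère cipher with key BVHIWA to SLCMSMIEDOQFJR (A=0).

Repeat the key across the message: BVHIWABVHIWABV
S(18)+B(1): 19 → T
L(11)+V(21): 32≡6 → G
C(2)+H(7): 9 → J
M(12)+I(8): 20 → U
S(18)+W(22): 40≡14 → O
M(12)+A(0): 12 → M
I(8)+B(1): 9 → J
E(4)+V(21): 25 → Z
D(3)+H(7): 10 → K
O(14)+I(8): 22 → W
Q(16)+W(22): 38≡12 → M
F(5)+A(0): 5 → F
J(9)+B(1): 10 → K
R(17)+V(21): 38≡12 → M

TGJUOMJZKWMFKM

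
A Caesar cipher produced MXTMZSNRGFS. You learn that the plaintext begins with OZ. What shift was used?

24

From the crib: M(12)−O(14)=-2≡24, so the shift is 24.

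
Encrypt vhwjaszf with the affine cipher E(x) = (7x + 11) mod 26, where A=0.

v(21): 7·21+11=158≡2 → c
h(7): 7·7+11=60≡8 → i
w(22): 7·22+11=165≡9 → j
j(9): 7·9+11=74≡22 → w
a(0): 7·0+11=11 → l
s(18): 7·18+11=137≡7 → h
z(25): 7·25+11=186≡4 → e
f(5): 7·5+11=46≡20 → u

cijwlheu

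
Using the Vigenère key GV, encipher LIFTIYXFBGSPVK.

RDLOOTDAHBYKBF

Repeat the key across the message: GVGVGVGVGVGVGV
L(11)+G(6): 17 → R
I(8)+V(21): 29≡3 → D
F(5)+G(6): 11 → L
T(19)+V(21): 40≡14 → O
I(8)+G(6): 14 → O
Y(24)+V(21): 45≡19 → T
X(23)+G(6): 29≡3 → D
F(5)+V(21): 26≡0 → A
B(1)+G(6): 7 → H
G(6)+V(21): 27≡1 → B
S(18)+G(6): 24 → Y
P(15)+V(21): 36≡10 → K
V(21)+G(6): 27≡1 → B
K(10)+V(21): 31≡5 → F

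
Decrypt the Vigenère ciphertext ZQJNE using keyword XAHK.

CQCDH

Repeat the key across the ciphertext: XAHKX
Z(25)−X(23): 2 → C
Q(16)−A(0): 16 → Q
J(9)−H(7): 2 → C
N(13)−K(10): 3 → D
E(4)−X(23): -19≡7 → H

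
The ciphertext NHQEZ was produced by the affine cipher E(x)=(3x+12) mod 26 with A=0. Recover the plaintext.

JHKGN

The inverse of 3 mod 26 is 9, since 3·9=27≡1. Apply D(y)=9·(y−12) mod 26:
N(13): 9·(13−12)=9 → J
H(7): 9·(7−12)=-45≡7 → H
Q(16): 9·(16−12)=36≡10 → K
E(4): 9·(4−12)=-72≡6 → G
Z(25): 9·(25−12)=117≡13 → N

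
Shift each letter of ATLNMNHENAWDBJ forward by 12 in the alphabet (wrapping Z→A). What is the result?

A(0): 0+12=12 → M
T(19): 19+12=31≡5 → F
L(11): 11+12=23 → X
N(13): 13+12=25 → Z
M(12): 12+12=24 → Y
N(13): 13+12=25 → Z
H(7): 7+12=19 → T
E(4): 4+12=16 → Q
N(13): 13+12=25 → Z
A(0): 0+12=12 → M
W(22): 22+12=34≡8 → I
D(3): 3+12=15 → P
B(1): 1+12=13 → N
J(9): 9+12=21 → V

MFXZYZTQZMIPNV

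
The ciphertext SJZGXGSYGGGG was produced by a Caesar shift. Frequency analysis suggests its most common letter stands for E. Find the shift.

The most frequent ciphertext letter is G (appears 6 times).
G is position 6; E is position 4.
Shift = 2.

2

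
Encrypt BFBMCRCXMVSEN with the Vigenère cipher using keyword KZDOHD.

Repeat the key across the message: KZDOHDKZDOHDK
B(1)+K(10): 11 → L
F(5)+Z(25): 30≡4 → E
B(1)+D(3): 4 → E
M(12)+O(14): 26≡0 → A
C(2)+H(7): 9 → J
R(17)+D(3): 20 → U
C(2)+K(10): 12 → M
X(23)+Z(25): 48≡22 → W
M(12)+D(3): 15 → P
V(21)+O(14): 35≡9 → J
S(18)+H(7): 25 → Z
E(4)+D(3): 7 → H
N(13)+K(10): 23 → X

LEEAJUMWPJZHX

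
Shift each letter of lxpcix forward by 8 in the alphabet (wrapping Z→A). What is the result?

l(11): 11+8=19 → t
x(23): 23+8=31≡5 → f
p(15): 15+8=23 → x
c(2): 2+8=10 → k
i(8): 8+8=16 → q
x(23): 23+8=31≡5 → f

tfxkqf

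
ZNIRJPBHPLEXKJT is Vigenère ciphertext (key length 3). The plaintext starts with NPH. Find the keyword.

MYB

Subtract each crib letter from the matching ciphertext letter (mod 26):
Z(25)−N(13)=12 → M
N(13)−P(15)=-2≡24 → Y
I(8)−H(7)=1 → B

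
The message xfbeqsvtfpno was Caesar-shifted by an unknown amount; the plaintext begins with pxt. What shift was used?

8

From the crib: x(23)−p(15)=8, so the shift is 8.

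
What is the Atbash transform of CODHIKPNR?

C(2) → X(23)
O(14) → L(11)
D(3) → W(22)
H(7) → S(18)
I(8) → R(17)
K(10) → P(15)
P(15) → K(10)
N(13) → M(12)
R(17) → I(8)

XLWSRPKMI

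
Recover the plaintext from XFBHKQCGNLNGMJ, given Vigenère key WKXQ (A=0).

Repeat the key across the ciphertext: WKXQWKXQWKXQWK
X(23)−W(22): 1 → B
F(5)−K(10): -5≡21 → V
B(1)−X(23): -22≡4 → E
H(7)−Q(16): -9≡17 → R
K(10)−W(22): -12≡14 → O
Q(16)−K(10): 6 → G
C(2)−X(23): -21≡5 → F
G(6)−Q(16): -10≡16 → Q
N(13)−W(22): -9≡17 → R
L(11)−K(10): 1 → B
N(13)−X(23): -10≡16 → Q
G(6)−Q(16): -10≡16 → Q
M(12)−W(22): -10≡16 → Q
J(9)−K(10): -1≡25 → Z

BVEROGFQRBQQQZ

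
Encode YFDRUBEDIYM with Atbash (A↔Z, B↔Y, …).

BUWIFYVWRBN

Y(24) → B(1)
F(5) → U(20)
D(3) → W(22)
R(17) → I(8)
U(20) → F(5)
B(1) → Y(24)
E(4) → V(21)
D(3) → W(22)
I(8) → R(17)
Y(24) → B(1)
M(12) → N(13)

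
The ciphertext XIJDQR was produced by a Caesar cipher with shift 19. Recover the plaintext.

EPQKXY

X(23): 23−19=4 → E
I(8): 8−19=-11≡15 → P
J(9): 9−19=-10≡16 → Q
D(3): 3−19=-16≡10 → K
Q(16): 16−19=-3≡23 → X
R(17): 17−19=-2≡24 → Y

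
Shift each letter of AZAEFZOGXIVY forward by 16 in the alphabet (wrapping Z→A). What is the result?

A(0): 0+16=16 → Q
Z(25): 25+16=41≡15 → P
A(0): 0+16=16 → Q
E(4): 4+16=20 → U
F(5): 5+16=21 → V
Z(25): 25+16=41≡15 → P
O(14): 14+16=30≡4 → E
G(6): 6+16=22 → W
X(23): 23+16=39≡13 → N
I(8): 8+16=24 → Y
V(21): 21+16=37≡11 → L
Y(24): 24+16=40≡14 → O

QPQUVPEWNYLO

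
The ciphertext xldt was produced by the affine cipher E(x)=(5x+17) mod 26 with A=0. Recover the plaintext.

wesq

The inverse of 5 mod 26 is 21, since 5·21=105≡1. Apply D(y)=21·(y−17) mod 26:
x(23): 21·(23−17)=126≡22 → w
l(11): 21·(11−17)=-126≡4 → e
d(3): 21·(3−17)=-294≡18 → s
t(19): 21·(19−17)=42≡16 → q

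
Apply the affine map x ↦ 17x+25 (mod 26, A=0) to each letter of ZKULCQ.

Z(25): 17·25+25=450≡8 → I
K(10): 17·10+25=195≡13 → N
U(20): 17·20+25=365≡1 → B
L(11): 17·11+25=212≡4 → E
C(2): 17·2+25=59≡7 → H
Q(16): 17·16+25=297≡11 → L

INBEHL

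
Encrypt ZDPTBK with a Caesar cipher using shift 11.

KOAEMV

Z(25): 25+11=36≡10 → K
D(3): 3+11=14 → O
P(15): 15+11=26≡0 → A
T(19): 19+11=30≡4 → E
B(1): 1+11=12 → M
K(10): 10+11=21 → V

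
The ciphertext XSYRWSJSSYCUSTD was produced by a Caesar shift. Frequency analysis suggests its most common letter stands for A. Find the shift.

18

The most frequent ciphertext letter is S (appears 5 times).
S is position 18; A is position 0.
Shift = 18.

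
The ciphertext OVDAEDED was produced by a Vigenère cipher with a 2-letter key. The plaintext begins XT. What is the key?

Subtract each crib letter from the matching ciphertext letter (mod 26):
O(14)−X(23)=-9≡17 → R
V(21)−T(19)=2 → C

RC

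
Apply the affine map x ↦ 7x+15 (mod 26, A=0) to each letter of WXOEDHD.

W(22): 7·22+15=169≡13 → N
X(23): 7·23+15=176≡20 → U
O(14): 7·14+15=113≡9 → J
E(4): 7·4+15=43≡17 → R
D(3): 7·3+15=36≡10 → K
H(7): 7·7+15=64≡12 → M
D(3): 7·3+15=36≡10 → K

NUJRKMK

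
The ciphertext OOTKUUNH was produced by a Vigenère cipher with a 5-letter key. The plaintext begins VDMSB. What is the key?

Subtract each crib letter from the matching ciphertext letter (mod 26):
O(14)−V(21)=-7≡19 → T
O(14)−D(3)=11 → L
T(19)−M(12)=7 → H
K(10)−S(18)=-8≡18 → S
U(20)−B(1)=19 → T

TLHST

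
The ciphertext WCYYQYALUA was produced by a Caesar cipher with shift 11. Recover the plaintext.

LRNNFNPAJP

W(22): 22−11=11 → L
C(2): 2−11=-9≡17 → R
Y(24): 24−11=13 → N
Y(24): 24−11=13 → N
Q(16): 16−11=5 → F
Y(24): 24−11=13 → N
A(0): 0−11=-11≡15 → P
L(11): 11−11=0 → A
U(20): 20−11=9 → J
A(0): 0−11=-11≡15 → P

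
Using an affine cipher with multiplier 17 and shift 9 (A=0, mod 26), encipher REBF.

MZAQ

R(17): 17·17+9=298≡12 → M
E(4): 17·4+9=77≡25 → Z
B(1): 17·1+9=26≡0 → A
F(5): 17·5+9=94≡16 → Q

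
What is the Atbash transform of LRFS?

L(11) → O(14)
R(17) → I(8)
F(5) → U(20)
S(18) → H(7)

OIUH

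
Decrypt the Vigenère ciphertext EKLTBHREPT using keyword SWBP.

Repeat the key across the ciphertext: SWBPSWBPSW
E(4)−S(18): -14≡12 → M
K(10)−W(22): -12≡14 → O
L(11)−B(1): 10 → K
T(19)−P(15): 4 → E
B(1)−S(18): -17≡9 → J
H(7)−W(22): -15≡11 → L
R(17)−B(1): 16 → Q
E(4)−P(15): -11≡15 → P
P(15)−S(18): -3≡23 → X
T(19)−W(22): -3≡23 → X

MOKEJLQPXX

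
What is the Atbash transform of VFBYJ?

V(21) → E(4)
F(5) → U(20)
B(1) → Y(24)
Y(24) → B(1)
J(9) → Q(16)

EUYBQ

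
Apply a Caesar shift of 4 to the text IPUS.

I(8): 8+4=12 → M
P(15): 15+4=19 → T
U(20): 20+4=24 → Y
S(18): 18+4=22 → W

MTYW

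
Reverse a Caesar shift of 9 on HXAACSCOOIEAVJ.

YORRTJTFFZVRMA

H(7): 7−9=-2≡24 → Y
X(23): 23−9=14 → O
A(0): 0−9=-9≡17 → R
A(0): 0−9=-9≡17 → R
C(2): 2−9=-7≡19 → T
S(18): 18−9=9 → J
C(2): 2−9=-7≡19 → T
O(14): 14−9=5 → F
O(14): 14−9=5 → F
I(8): 8−9=-1≡25 → Z
E(4): 4−9=-5≡21 → V
A(0): 0−9=-9≡17 → R
V(21): 21−9=12 → M
J(9): 9−9=0 → A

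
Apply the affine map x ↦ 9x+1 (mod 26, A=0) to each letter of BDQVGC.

B(1): 9·1+1=10 → K
D(3): 9·3+1=28≡2 → C
Q(16): 9·16+1=145≡15 → P
V(21): 9·21+1=190≡8 → I
G(6): 9·6+1=55≡3 → D
C(2): 9·2+1=19 → T

KCPIDT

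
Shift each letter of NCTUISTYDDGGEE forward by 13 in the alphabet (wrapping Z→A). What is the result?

N(13): 13+13=26≡0 → A
C(2): 2+13=15 → P
T(19): 19+13=32≡6 → G
U(20): 20+13=33≡7 → H
I(8): 8+13=21 → V
S(18): 18+13=31≡5 → F
T(19): 19+13=32≡6 → G
Y(24): 24+13=37≡11 → L
D(3): 3+13=16 → Q
D(3): 3+13=16 → Q
G(6): 6+13=19 → T
G(6): 6+13=19 → T
E(4): 4+13=17 → R
E(4): 4+13=17 → R

APGHVFGLQQTTRR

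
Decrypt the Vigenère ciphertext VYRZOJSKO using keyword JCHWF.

MWKDJAQDS

Repeat the key across the ciphertext: JCHWFJCHW
V(21)−J(9): 12 → M
Y(24)−C(2): 22 → W
R(17)−H(7): 10 → K
Z(25)−W(22): 3 → D
O(14)−F(5): 9 → J
J(9)−J(9): 0 → A
S(18)−C(2): 16 → Q
K(10)−H(7): 3 → D
O(14)−W(22): -8≡18 → S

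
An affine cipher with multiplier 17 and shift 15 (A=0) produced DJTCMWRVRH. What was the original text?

The inverse of 17 mod 26 is 23, since 17·23=391≡1. Apply D(y)=23·(y−15) mod 26:
D(3): 23·(3−15)=-276≡10 → K
J(9): 23·(9−15)=-138≡18 → S
T(19): 23·(19−15)=92≡14 → O
C(2): 23·(2−15)=-299≡13 → N
M(12): 23·(12−15)=-69≡9 → J
W(22): 23·(22−15)=161≡5 → F
R(17): 23·(17−15)=46≡20 → U
V(21): 23·(21−15)=138≡8 → I
R(17): 23·(17−15)=46≡20 → U
H(7): 23·(7−15)=-184≡24 → Y

KSONJFUIUY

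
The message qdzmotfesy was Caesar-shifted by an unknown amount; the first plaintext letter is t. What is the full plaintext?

From the crib: q(16)−t(19)=-3≡23, so the shift is 23.
Subtract 23 from each ciphertext letter:
q(16): 16−23=-7≡19 → t
d(3): 3−23=-20≡6 → g
z(25): 25−23=2 → c
m(12): 12−23=-11≡15 → p
o(14): 14−23=-9≡17 → r
t(19): 19−23=-4≡22 → w
f(5): 5−23=-18≡8 → i
e(4): 4−23=-19≡7 → h
s(18): 18−23=-5≡21 → v
y(24): 24−23=1 → b

tgcprwihvb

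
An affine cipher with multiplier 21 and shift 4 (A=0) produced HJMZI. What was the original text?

PZOBU

The inverse of 21 mod 26 is 5, since 21·5=105≡1. Apply D(y)=5·(y−4) mod 26:
H(7): 5·(7−4)=15 → P
J(9): 5·(9−4)=25 → Z
M(12): 5·(12−4)=40≡14 → O
Z(25): 5·(25−4)=105≡1 → B
I(8): 5·(8−4)=20 → U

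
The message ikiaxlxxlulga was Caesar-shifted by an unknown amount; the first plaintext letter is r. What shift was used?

17

From the crib: i(8)−r(17)=-9≡17, so the shift is 17.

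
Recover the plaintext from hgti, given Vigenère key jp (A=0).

Repeat the key across the ciphertext: jpjp
h(7)−j(9): -2≡24 → y
g(6)−p(15): -9≡17 → r
t(19)−j(9): 10 → k
i(8)−p(15): -7≡19 → t

yrkt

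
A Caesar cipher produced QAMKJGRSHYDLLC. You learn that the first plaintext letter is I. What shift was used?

From the crib: Q(16)−I(8)=8, so the shift is 8.

8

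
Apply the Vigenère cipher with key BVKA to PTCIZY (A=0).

Repeat the key across the message: BVKABV
P(15)+B(1): 16 → Q
T(19)+V(21): 40≡14 → O
C(2)+K(10): 12 → M
I(8)+A(0): 8 → I
Z(25)+B(1): 26≡0 → A
Y(24)+V(21): 45≡19 → T

QOMIAT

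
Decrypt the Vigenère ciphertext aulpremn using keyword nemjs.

nqzgzrib

Repeat the key across the ciphertext: nemjsnem
a(0)−n(13): -13≡13 → n
u(20)−e(4): 16 → q
l(11)−m(12): -1≡25 → z
p(15)−j(9): 6 → g
r(17)−s(18): -1≡25 → z
e(4)−n(13): -9≡17 → r
m(12)−e(4): 8 → i
n(13)−m(12): 1 → b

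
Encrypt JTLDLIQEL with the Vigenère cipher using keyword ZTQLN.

IMBOYHJUW

Repeat the key across the message: ZTQLNZTQL
J(9)+Z(25): 34≡8 → I
T(19)+T(19): 38≡12 → M
L(11)+Q(16): 27≡1 → B
D(3)+L(11): 14 → O
L(11)+N(13): 24 → Y
I(8)+Z(25): 33≡7 → H
Q(16)+T(19): 35≡9 → J
E(4)+Q(16): 20 → U
L(11)+L(11): 22 → W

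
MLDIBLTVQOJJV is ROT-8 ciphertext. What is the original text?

EDVATDLNIGBBN

M(12): 12−8=4 → E
L(11): 11−8=3 → D
D(3): 3−8=-5≡21 → V
I(8): 8−8=0 → A
B(1): 1−8=-7≡19 → T
L(11): 11−8=3 → D
T(19): 19−8=11 → L
V(21): 21−8=13 → N
Q(16): 16−8=8 → I
O(14): 14−8=6 → G
J(9): 9−8=1 → B
J(9): 9−8=1 → B
V(21): 21−8=13 → N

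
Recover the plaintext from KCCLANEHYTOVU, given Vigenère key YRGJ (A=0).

MLWCCWYYACIMW

Repeat the key across the ciphertext: YRGJYRGJYRGJY
K(10)−Y(24): -14≡12 → M
C(2)−R(17): -15≡11 → L
C(2)−G(6): -4≡22 → W
L(11)−J(9): 2 → C
A(0)−Y(24): -24≡2 → C
N(13)−R(17): -4≡22 → W
E(4)−G(6): -2≡24 → Y
H(7)−J(9): -2≡24 → Y
Y(24)−Y(24): 0 → A
T(19)−R(17): 2 → C
O(14)−G(6): 8 → I
V(21)−J(9): 12 → M
U(20)−Y(24): -4≡22 → W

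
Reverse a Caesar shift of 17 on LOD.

UXM

L(11): 11−17=-6≡20 → U
O(14): 14−17=-3≡23 → X
D(3): 3−17=-14≡12 → M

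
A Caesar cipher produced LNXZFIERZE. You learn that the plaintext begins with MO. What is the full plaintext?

From the crib: L(11)−M(12)=-1≡25, so the shift is 25.
Subtract 25 from each ciphertext letter:
L(11): 11−25=-14≡12 → M
N(13): 13−25=-12≡14 → O
X(23): 23−25=-2≡24 → Y
Z(25): 25−25=0 → A
F(5): 5−25=-20≡6 → G
I(8): 8−25=-17≡9 → J
E(4): 4−25=-21≡5 → F
R(17): 17−25=-8≡18 → S
Z(25): 25−25=0 → A
E(4): 4−25=-21≡5 → F

MOYAGJFSAF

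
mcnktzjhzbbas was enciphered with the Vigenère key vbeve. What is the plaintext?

rbjppeidexgzo

Repeat the key across the ciphertext: vbevevbevevbe
m(12)−v(21): -9≡17 → r
c(2)−b(1): 1 → b
n(13)−e(4): 9 → j
k(10)−v(21): -11≡15 → p
t(19)−e(4): 15 → p
z(25)−v(21): 4 → e
j(9)−b(1): 8 → i
h(7)−e(4): 3 → d
z(25)−v(21): 4 → e
b(1)−e(4): -3≡23 → x
b(1)−v(21): -20≡6 → g
a(0)−b(1): -1≡25 → z
s(18)−e(4): 14 → o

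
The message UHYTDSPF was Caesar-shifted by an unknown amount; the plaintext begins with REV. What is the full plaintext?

REVQAPMC

From the crib: U(20)−R(17)=3, so the shift is 3.
Subtract 3 from each ciphertext letter:
U(20): 20−3=17 → R
H(7): 7−3=4 → E
Y(24): 24−3=21 → V
T(19): 19−3=16 → Q
D(3): 3−3=0 → A
S(18): 18−3=15 → P
P(15): 15−3=12 → M
F(5): 5−3=2 → C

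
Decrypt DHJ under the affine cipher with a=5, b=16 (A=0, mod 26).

NTJ

The inverse of 5 mod 26 is 21, since 5·21=105≡1. Apply D(y)=21·(y−16) mod 26:
D(3): 21·(3−16)=-273≡13 → N
H(7): 21·(7−16)=-189≡19 → T
J(9): 21·(9−16)=-147≡9 → J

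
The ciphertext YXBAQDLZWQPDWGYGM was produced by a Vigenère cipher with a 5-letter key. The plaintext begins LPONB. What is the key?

Subtract each crib letter from the matching ciphertext letter (mod 26):
Y(24)−L(11)=13 → N
X(23)−P(15)=8 → I
B(1)−O(14)=-13≡13 → N
A(0)−N(13)=-13≡13 → N
Q(16)−B(1)=15 → P

NINNP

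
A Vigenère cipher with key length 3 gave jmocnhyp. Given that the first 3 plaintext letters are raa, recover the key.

smo

Subtract each crib letter from the matching ciphertext letter (mod 26):
j(9)−r(17)=-8≡18 → s
m(12)−a(0)=12 → m
o(14)−a(0)=14 → o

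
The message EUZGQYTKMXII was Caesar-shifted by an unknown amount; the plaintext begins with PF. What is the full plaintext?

PFKRBJEVXITT

From the crib: E(4)−P(15)=-11≡15, so the shift is 15.
Subtract 15 from each ciphertext letter:
E(4): 4−15=-11≡15 → P
U(20): 20−15=5 → F
Z(25): 25−15=10 → K
G(6): 6−15=-9≡17 → R
Q(16): 16−15=1 → B
Y(24): 24−15=9 → J
T(19): 19−15=4 → E
K(10): 10−15=-5≡21 → V
M(12): 12−15=-3≡23 → X
X(23): 23−15=8 → I
I(8): 8−15=-7≡19 → T
I(8): 8−15=-7≡19 → T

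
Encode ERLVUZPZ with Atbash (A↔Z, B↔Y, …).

E(4) → V(21)
R(17) → I(8)
L(11) → O(14)
V(21) → E(4)
U(20) → F(5)
Z(25) → A(0)
P(15) → K(10)
Z(25) → A(0)

VIOEFAKA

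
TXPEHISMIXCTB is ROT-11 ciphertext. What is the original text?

T(19): 19−11=8 → I
X(23): 23−11=12 → M
P(15): 15−11=4 → E
E(4): 4−11=-7≡19 → T
H(7): 7−11=-4≡22 → W
I(8): 8−11=-3≡23 → X
S(18): 18−11=7 → H
M(12): 12−11=1 → B
I(8): 8−11=-3≡23 → X
X(23): 23−11=12 → M
C(2): 2−11=-9≡17 → R
T(19): 19−11=8 → I
B(1): 1−11=-10≡16 → Q

IMETWXHBXMRIQ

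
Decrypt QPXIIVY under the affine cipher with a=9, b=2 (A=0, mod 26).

The inverse of 9 mod 26 is 3, since 9·3=27≡1. Apply D(y)=3·(y−2) mod 26:
Q(16): 3·(16−2)=42≡16 → Q
P(15): 3·(15−2)=39≡13 → N
X(23): 3·(23−2)=63≡11 → L
I(8): 3·(8−2)=18 → S
I(8): 3·(8−2)=18 → S
V(21): 3·(21−2)=57≡5 → F
Y(24): 3·(24−2)=66≡14 → O

QNLSSFO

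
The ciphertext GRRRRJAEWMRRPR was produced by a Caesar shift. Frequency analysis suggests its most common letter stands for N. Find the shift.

The most frequent ciphertext letter is R (appears 7 times).
R is position 17; N is position 13.
Shift = 4.

4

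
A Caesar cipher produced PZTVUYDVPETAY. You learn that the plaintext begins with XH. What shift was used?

18

From the crib: P(15)−X(23)=-8≡18, so the shift is 18.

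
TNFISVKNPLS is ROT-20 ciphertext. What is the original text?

T(19): 19−20=-1≡25 → Z
N(13): 13−20=-7≡19 → T
F(5): 5−20=-15≡11 → L
I(8): 8−20=-12≡14 → O
S(18): 18−20=-2≡24 → Y
V(21): 21−20=1 → B
K(10): 10−20=-10≡16 → Q
N(13): 13−20=-7≡19 → T
P(15): 15−20=-5≡21 → V
L(11): 11−20=-9≡17 → R
S(18): 18−20=-2≡24 → Y

ZTLOYBQTVRY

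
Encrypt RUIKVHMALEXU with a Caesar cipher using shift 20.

R(17): 17+20=37≡11 → L
U(20): 20+20=40≡14 → O
I(8): 8+20=28≡2 → C
K(10): 10+20=30≡4 → E
V(21): 21+20=41≡15 → P
H(7): 7+20=27≡1 → B
M(12): 12+20=32≡6 → G
A(0): 0+20=20 → U
L(11): 11+20=31≡5 → F
E(4): 4+20=24 → Y
X(23): 23+20=43≡17 → R
U(20): 20+20=40≡14 → O

LOCEPBGUFYRO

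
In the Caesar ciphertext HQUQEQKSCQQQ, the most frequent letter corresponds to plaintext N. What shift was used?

The most frequent ciphertext letter is Q (appears 6 times).
Q is position 16; N is position 13.
Shift = 3.

3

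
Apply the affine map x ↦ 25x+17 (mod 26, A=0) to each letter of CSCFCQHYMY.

PZPMPBKTFT

C(2): 25·2+17=67≡15 → P
S(18): 25·18+17=467≡25 → Z
C(2): 25·2+17=67≡15 → P
F(5): 25·5+17=142≡12 → M
C(2): 25·2+17=67≡15 → P
Q(16): 25·16+17=417≡1 → B
H(7): 25·7+17=192≡10 → K
Y(24): 25·24+17=617≡19 → T
M(12): 25·12+17=317≡5 → F
Y(24): 25·24+17=617≡19 → T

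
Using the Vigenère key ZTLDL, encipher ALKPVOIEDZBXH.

ZEVSGNBPGKAQS

Repeat the key across the message: ZTLDLZTLDLZTL
A(0)+Z(25): 25 → Z
L(11)+T(19): 30≡4 → E
K(10)+L(11): 21 → V
P(15)+D(3): 18 → S
V(21)+L(11): 32≡6 → G
O(14)+Z(25): 39≡13 → N
I(8)+T(19): 27≡1 → B
E(4)+L(11): 15 → P
D(3)+D(3): 6 → G
Z(25)+L(11): 36≡10 → K
B(1)+Z(25): 26≡0 → A
X(23)+T(19): 42≡16 → Q
H(7)+L(11): 18 → S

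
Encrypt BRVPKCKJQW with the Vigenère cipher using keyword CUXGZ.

DLSVJEEGWV

Repeat the key across the message: CUXGZCUXGZ
B(1)+C(2): 3 → D
R(17)+U(20): 37≡11 → L
V(21)+X(23): 44≡18 → S
P(15)+G(6): 21 → V
K(10)+Z(25): 35≡9 → J
C(2)+C(2): 4 → E
K(10)+U(20): 30≡4 → E
J(9)+X(23): 32≡6 → G
Q(16)+G(6): 22 → W
W(22)+Z(25): 47≡21 → V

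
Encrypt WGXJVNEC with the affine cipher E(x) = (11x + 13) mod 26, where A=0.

VBGIKAFJ

W(22): 11·22+13=255≡21 → V
G(6): 11·6+13=79≡1 → B
X(23): 11·23+13=266≡6 → G
J(9): 11·9+13=112≡8 → I
V(21): 11·21+13=244≡10 → K
N(13): 11·13+13=156≡0 → A
E(4): 11·4+13=57≡5 → F
C(2): 11·2+13=35≡9 → J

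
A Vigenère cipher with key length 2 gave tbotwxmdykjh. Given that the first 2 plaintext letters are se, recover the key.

Subtract each crib letter from the matching ciphertext letter (mod 26):
t(19)−s(18)=1 → b
b(1)−e(4)=-3≡23 → x

bx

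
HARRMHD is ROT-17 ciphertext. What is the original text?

H(7): 7−17=-10≡16 → Q
A(0): 0−17=-17≡9 → J
R(17): 17−17=0 → A
R(17): 17−17=0 → A
M(12): 12−17=-5≡21 → V
H(7): 7−17=-10≡16 → Q
D(3): 3−17=-14≡12 → M

QJAAVQM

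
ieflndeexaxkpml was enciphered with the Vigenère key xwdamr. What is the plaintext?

Repeat the key across the ciphertext: xwdamrxwdamrxwd
i(8)−x(23): -15≡11 → l
e(4)−w(22): -18≡8 → i
f(5)−d(3): 2 → c
l(11)−a(0): 11 → l
n(13)−m(12): 1 → b
d(3)−r(17): -14≡12 → m
e(4)−x(23): -19≡7 → h
e(4)−w(22): -18≡8 → i
x(23)−d(3): 20 → u
a(0)−a(0): 0 → a
x(23)−m(12): 11 → l
k(10)−r(17): -7≡19 → t
p(15)−x(23): -8≡18 → s
m(12)−w(22): -10≡16 → q
l(11)−d(3): 8 → i

liclbmhiualtsqi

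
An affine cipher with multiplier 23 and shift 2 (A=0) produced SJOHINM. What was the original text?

MPWHYFO

The inverse of 23 mod 26 is 17, since 23·17=391≡1. Apply D(y)=17·(y−2) mod 26:
S(18): 17·(18−2)=272≡12 → M
J(9): 17·(9−2)=119≡15 → P
O(14): 17·(14−2)=204≡22 → W
H(7): 17·(7−2)=85≡7 → H
I(8): 17·(8−2)=102≡24 → Y
N(13): 17·(13−2)=187≡5 → F
M(12): 17·(12−2)=170≡14 → O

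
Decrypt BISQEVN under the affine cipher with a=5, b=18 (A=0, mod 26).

The inverse of 5 mod 26 is 21, since 5·21=105≡1. Apply D(y)=21·(y−18) mod 26:
B(1): 21·(1−18)=-357≡7 → H
I(8): 21·(8−18)=-210≡24 → Y
S(18): 21·(18−18)=0 → A
Q(16): 21·(16−18)=-42≡10 → K
E(4): 21·(4−18)=-294≡18 → S
V(21): 21·(21−18)=63≡11 → L
N(13): 21·(13−18)=-105≡25 → Z

HYAKSLZ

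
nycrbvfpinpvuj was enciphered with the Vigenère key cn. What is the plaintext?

llaezidcganisw

Repeat the key across the ciphertext: cncncncncncncn
n(13)−c(2): 11 → l
y(24)−n(13): 11 → l
c(2)−c(2): 0 → a
r(17)−n(13): 4 → e
b(1)−c(2): -1≡25 → z
v(21)−n(13): 8 → i
f(5)−c(2): 3 → d
p(15)−n(13): 2 → c
i(8)−c(2): 6 → g
n(13)−n(13): 0 → a
p(15)−c(2): 13 → n
v(21)−n(13): 8 → i
u(20)−c(2): 18 → s
j(9)−n(13): -4≡22 → w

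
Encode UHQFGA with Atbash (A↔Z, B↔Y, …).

FSJUTZ

U(20) → F(5)
H(7) → S(18)
Q(16) → J(9)
F(5) → U(20)
G(6) → T(19)
A(0) → Z(25)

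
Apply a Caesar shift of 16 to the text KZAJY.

APQZO

K(10): 10+16=26≡0 → A
Z(25): 25+16=41≡15 → P
A(0): 0+16=16 → Q
J(9): 9+16=25 → Z
Y(24): 24+16=40≡14 → O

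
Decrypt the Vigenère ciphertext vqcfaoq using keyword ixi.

ntuxdgi

Repeat the key across the ciphertext: ixiixii
v(21)−i(8): 13 → n
q(16)−x(23): -7≡19 → t
c(2)−i(8): -6≡20 → u
f(5)−i(8): -3≡23 → x
a(0)−x(23): -23≡3 → d
o(14)−i(8): 6 → g
q(16)−i(8): 8 → i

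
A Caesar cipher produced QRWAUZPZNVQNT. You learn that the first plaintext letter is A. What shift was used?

16

From the crib: Q(16)−A(0)=16, so the shift is 16.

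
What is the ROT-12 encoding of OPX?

ABJ

O(14): 14+12=26≡0 → A
P(15): 15+12=27≡1 → B
X(23): 23+12=35≡9 → J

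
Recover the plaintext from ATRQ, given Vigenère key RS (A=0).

JBAY

Repeat the key across the ciphertext: RSRS
A(0)−R(17): -17≡9 → J
T(19)−S(18): 1 → B
R(17)−R(17): 0 → A
Q(16)−S(18): -2≡24 → Y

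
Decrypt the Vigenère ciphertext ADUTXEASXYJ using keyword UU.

GJAZDKGYDEP

Repeat the key across the ciphertext: UUUUUUUUUUU
A(0)−U(20): -20≡6 → G
D(3)−U(20): -17≡9 → J
U(20)−U(20): 0 → A
T(19)−U(20): -1≡25 → Z
X(23)−U(20): 3 → D
E(4)−U(20): -16≡10 → K
A(0)−U(20): -20≡6 → G
S(18)−U(20): -2≡24 → Y
X(23)−U(20): 3 → D
Y(24)−U(20): 4 → E
J(9)−U(20): -11≡15 → P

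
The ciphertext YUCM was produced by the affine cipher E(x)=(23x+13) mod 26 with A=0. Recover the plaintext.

The inverse of 23 mod 26 is 17, since 23·17=391≡1. Apply D(y)=17·(y−13) mod 26:
Y(24): 17·(24−13)=187≡5 → F
U(20): 17·(20−13)=119≡15 → P
C(2): 17·(2−13)=-187≡21 → V
M(12): 17·(12−13)=-17≡9 → J

FPVJ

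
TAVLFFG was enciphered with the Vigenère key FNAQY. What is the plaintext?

ONVVHAT

Repeat the key across the ciphertext: FNAQYFN
T(19)−F(5): 14 → O
A(0)−N(13): -13≡13 → N
V(21)−A(0): 21 → V
L(11)−Q(16): -5≡21 → V
F(5)−Y(24): -19≡7 → H
F(5)−F(5): 0 → A
G(6)−N(13): -7≡19 → T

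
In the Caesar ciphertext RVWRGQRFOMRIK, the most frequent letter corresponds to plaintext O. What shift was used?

The most frequent ciphertext letter is R (appears 4 times).
R is position 17; O is position 14.
Shift = 3.

3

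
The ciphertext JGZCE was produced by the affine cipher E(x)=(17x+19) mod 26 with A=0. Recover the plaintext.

The inverse of 17 mod 26 is 23, since 17·23=391≡1. Apply D(y)=23·(y−19) mod 26:
J(9): 23·(9−19)=-230≡4 → E
G(6): 23·(6−19)=-299≡13 → N
Z(25): 23·(25−19)=138≡8 → I
C(2): 23·(2−19)=-391≡25 → Z
E(4): 23·(4−19)=-345≡19 → T

ENIZT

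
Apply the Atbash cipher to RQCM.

IJXN

R(17) → I(8)
Q(16) → J(9)
C(2) → X(23)
M(12) → N(13)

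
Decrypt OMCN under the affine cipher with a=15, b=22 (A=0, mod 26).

The inverse of 15 mod 26 is 7, since 15·7=105≡1. Apply D(y)=7·(y−22) mod 26:
O(14): 7·(14−22)=-56≡22 → W
M(12): 7·(12−22)=-70≡8 → I
C(2): 7·(2−22)=-140≡16 → Q
N(13): 7·(13−22)=-63≡15 → P

WIQP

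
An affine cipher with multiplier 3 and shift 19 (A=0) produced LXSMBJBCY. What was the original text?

The inverse of 3 mod 26 is 9, since 3·9=27≡1. Apply D(y)=9·(y−19) mod 26:
L(11): 9·(11−19)=-72≡6 → G
X(23): 9·(23−19)=36≡10 → K
S(18): 9·(18−19)=-9≡17 → R
M(12): 9·(12−19)=-63≡15 → P
B(1): 9·(1−19)=-162≡20 → U
J(9): 9·(9−19)=-90≡14 → O
B(1): 9·(1−19)=-162≡20 → U
C(2): 9·(2−19)=-153≡3 → D
Y(24): 9·(24−19)=45≡19 → T

GKRPUOUDT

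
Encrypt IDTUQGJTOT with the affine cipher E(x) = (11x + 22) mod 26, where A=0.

I(8): 11·8+22=110≡6 → G
D(3): 11·3+22=55≡3 → D
T(19): 11·19+22=231≡23 → X
U(20): 11·20+22=242≡8 → I
Q(16): 11·16+22=198≡16 → Q
G(6): 11·6+22=88≡10 → K
J(9): 11·9+22=121≡17 → R
T(19): 11·19+22=231≡23 → X
O(14): 11·14+22=176≡20 → U
T(19): 11·19+22=231≡23 → X

GDXIQKRXUX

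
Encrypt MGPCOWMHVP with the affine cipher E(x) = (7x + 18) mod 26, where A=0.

YITGMQYPJT

M(12): 7·12+18=102≡24 → Y
G(6): 7·6+18=60≡8 → I
P(15): 7·15+18=123≡19 → T
C(2): 7·2+18=32≡6 → G
O(14): 7·14+18=116≡12 → M
W(22): 7·22+18=172≡16 → Q
M(12): 7·12+18=102≡24 → Y
H(7): 7·7+18=67≡15 → P
V(21): 7·21+18=165≡9 → J
P(15): 7·15+18=123≡19 → T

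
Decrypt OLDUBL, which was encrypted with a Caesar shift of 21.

TQIZGQ

O(14): 14−21=-7≡19 → T
L(11): 11−21=-10≡16 → Q
D(3): 3−21=-18≡8 → I
U(20): 20−21=-1≡25 → Z
B(1): 1−21=-20≡6 → G
L(11): 11−21=-10≡16 → Q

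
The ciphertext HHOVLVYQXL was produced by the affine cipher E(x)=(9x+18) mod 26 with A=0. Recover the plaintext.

The inverse of 9 mod 26 is 3, since 9·3=27≡1. Apply D(y)=3·(y−18) mod 26:
H(7): 3·(7−18)=-33≡19 → T
H(7): 3·(7−18)=-33≡19 → T
O(14): 3·(14−18)=-12≡14 → O
V(21): 3·(21−18)=9 → J
L(11): 3·(11−18)=-21≡5 → F
V(21): 3·(21−18)=9 → J
Y(24): 3·(24−18)=18 → S
Q(16): 3·(16−18)=-6≡20 → U
X(23): 3·(23−18)=15 → P
L(11): 3·(11−18)=-21≡5 → F

TTOJFJSUPF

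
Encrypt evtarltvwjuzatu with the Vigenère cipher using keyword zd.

Repeat the key across the message: zdzdzdzdzdzdzdz
e(4)+z(25): 29≡3 → d
v(21)+d(3): 24 → y
t(19)+z(25): 44≡18 → s
a(0)+d(3): 3 → d
r(17)+z(25): 42≡16 → q
l(11)+d(3): 14 → o
t(19)+z(25): 44≡18 → s
v(21)+d(3): 24 → y
w(22)+z(25): 47≡21 → v
j(9)+d(3): 12 → m
u(20)+z(25): 45≡19 → t
z(25)+d(3): 28≡2 → c
a(0)+z(25): 25 → z
t(19)+d(3): 22 → w
u(20)+z(25): 45≡19 → t

dysdqosyvmtczwt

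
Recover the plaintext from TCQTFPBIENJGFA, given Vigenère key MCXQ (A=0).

HATDTNESSLMQTY

Repeat the key across the ciphertext: MCXQMCXQMCXQMC
T(19)−M(12): 7 → H
C(2)−C(2): 0 → A
Q(16)−X(23): -7≡19 → T
T(19)−Q(16): 3 → D
F(5)−M(12): -7≡19 → T
P(15)−C(2): 13 → N
B(1)−X(23): -22≡4 → E
I(8)−Q(16): -8≡18 → S
E(4)−M(12): -8≡18 → S
N(13)−C(2): 11 → L
J(9)−X(23): -14≡12 → M
G(6)−Q(16): -10≡16 → Q
F(5)−M(12): -7≡19 → T
A(0)−C(2): -2≡24 → Y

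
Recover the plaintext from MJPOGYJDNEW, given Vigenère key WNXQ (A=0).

QWSYKLMNRRZ

Repeat the key across the ciphertext: WNXQWNXQWNX
M(12)−W(22): -10≡16 → Q
J(9)−N(13): -4≡22 → W
P(15)−X(23): -8≡18 → S
O(14)−Q(16): -2≡24 → Y
G(6)−W(22): -16≡10 → K
Y(24)−N(13): 11 → L
J(9)−X(23): -14≡12 → M
D(3)−Q(16): -13≡13 → N
N(13)−W(22): -9≡17 → R
E(4)−N(13): -9≡17 → R
W(22)−X(23): -1≡25 → Z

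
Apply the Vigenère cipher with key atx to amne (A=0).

afke

Repeat the key across the message: atxa
a(0)+a(0): 0 → a
m(12)+t(19): 31≡5 → f
n(13)+x(23): 36≡10 → k
e(4)+a(0): 4 → e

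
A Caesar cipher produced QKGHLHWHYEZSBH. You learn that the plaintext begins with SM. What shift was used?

24

From the crib: Q(16)−S(18)=-2≡24, so the shift is 24.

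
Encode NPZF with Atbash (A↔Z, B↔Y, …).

N(13) → M(12)
P(15) → K(10)
Z(25) → A(0)
F(5) → U(20)

MKAU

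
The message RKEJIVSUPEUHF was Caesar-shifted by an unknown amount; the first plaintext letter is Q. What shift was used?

From the crib: R(17)−Q(16)=1, so the shift is 1.

1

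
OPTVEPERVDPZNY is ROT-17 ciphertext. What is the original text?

O(14): 14−17=-3≡23 → X
P(15): 15−17=-2≡24 → Y
T(19): 19−17=2 → C
V(21): 21−17=4 → E
E(4): 4−17=-13≡13 → N
P(15): 15−17=-2≡24 → Y
E(4): 4−17=-13≡13 → N
R(17): 17−17=0 → A
V(21): 21−17=4 → E
D(3): 3−17=-14≡12 → M
P(15): 15−17=-2≡24 → Y
Z(25): 25−17=8 → I
N(13): 13−17=-4≡22 → W
Y(24): 24−17=7 → H

XYCENYNAEMYIWH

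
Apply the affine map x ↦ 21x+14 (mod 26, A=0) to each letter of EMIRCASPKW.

E(4): 21·4+14=98≡20 → U
M(12): 21·12+14=266≡6 → G
I(8): 21·8+14=182≡0 → A
R(17): 21·17+14=371≡7 → H
C(2): 21·2+14=56≡4 → E
A(0): 21·0+14=14 → O
S(18): 21·18+14=392≡2 → C
P(15): 21·15+14=329≡17 → R
K(10): 21·10+14=224≡16 → Q
W(22): 21·22+14=476≡8 → I

UGAHEOCRQI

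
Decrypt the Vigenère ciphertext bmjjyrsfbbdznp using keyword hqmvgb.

Repeat the key across the ciphertext: hqmvgbhqmvgbhq
b(1)−h(7): -6≡20 → u
m(12)−q(16): -4≡22 → w
j(9)−m(12): -3≡23 → x
j(9)−v(21): -12≡14 → o
y(24)−g(6): 18 → s
r(17)−b(1): 16 → q
s(18)−h(7): 11 → l
f(5)−q(16): -11≡15 → p
b(1)−m(12): -11≡15 → p
b(1)−v(21): -20≡6 → g
d(3)−g(6): -3≡23 → x
z(25)−b(1): 24 → y
n(13)−h(7): 6 → g
p(15)−q(16): -1≡25 → z

uwxosqlppgxygz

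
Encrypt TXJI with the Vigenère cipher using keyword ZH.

Repeat the key across the message: ZHZH
T(19)+Z(25): 44≡18 → S
X(23)+H(7): 30≡4 → E
J(9)+Z(25): 34≡8 → I
I(8)+H(7): 15 → P

SEIP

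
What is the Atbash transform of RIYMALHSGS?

R(17) → I(8)
I(8) → R(17)
Y(24) → B(1)
M(12) → N(13)
A(0) → Z(25)
L(11) → O(14)
H(7) → S(18)
S(18) → H(7)
G(6) → T(19)
S(18) → H(7)

IRBNZOSHTH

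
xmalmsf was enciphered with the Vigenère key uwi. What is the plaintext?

Repeat the key across the ciphertext: uwiuwiu
x(23)−u(20): 3 → d
m(12)−w(22): -10≡16 → q
a(0)−i(8): -8≡18 → s
l(11)−u(20): -9≡17 → r
m(12)−w(22): -10≡16 → q
s(18)−i(8): 10 → k
f(5)−u(20): -15≡11 → l

dqsrqkl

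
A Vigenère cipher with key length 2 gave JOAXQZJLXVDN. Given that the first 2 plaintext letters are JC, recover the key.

AM

Subtract each crib letter from the matching ciphertext letter (mod 26):
J(9)−J(9)=0 → A
O(14)−C(2)=12 → M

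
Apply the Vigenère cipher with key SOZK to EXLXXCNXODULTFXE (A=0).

Repeat the key across the message: SOZKSOZKSOZKSOZK
E(4)+S(18): 22 → W
X(23)+O(14): 37≡11 → L
L(11)+Z(25): 36≡10 → K
X(23)+K(10): 33≡7 → H
X(23)+S(18): 41≡15 → P
C(2)+O(14): 16 → Q
N(13)+Z(25): 38≡12 → M
X(23)+K(10): 33≡7 → H
O(14)+S(18): 32≡6 → G
D(3)+O(14): 17 → R
U(20)+Z(25): 45≡19 → T
L(11)+K(10): 21 → V
T(19)+S(18): 37≡11 → L
F(5)+O(14): 19 → T
X(23)+Z(25): 48≡22 → W
E(4)+K(10): 14 → O

WLKHPQMHGRTVLTWO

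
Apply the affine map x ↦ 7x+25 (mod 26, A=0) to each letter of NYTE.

N(13): 7·13+25=116≡12 → M
Y(24): 7·24+25=193≡11 → L
T(19): 7·19+25=158≡2 → C
E(4): 7·4+25=53≡1 → B

MLCB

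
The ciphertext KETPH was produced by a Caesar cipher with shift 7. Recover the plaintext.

K(10): 10−7=3 → D
E(4): 4−7=-3≡23 → X
T(19): 19−7=12 → M
P(15): 15−7=8 → I
H(7): 7−7=0 → A

DXMIA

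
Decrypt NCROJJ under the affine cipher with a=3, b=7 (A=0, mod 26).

CHMLSS

The inverse of 3 mod 26 is 9, since 3·9=27≡1. Apply D(y)=9·(y−7) mod 26:
N(13): 9·(13−7)=54≡2 → C
C(2): 9·(2−7)=-45≡7 → H
R(17): 9·(17−7)=90≡12 → M
O(14): 9·(14−7)=63≡11 → L
J(9): 9·(9−7)=18 → S
J(9): 9·(9−7)=18 → S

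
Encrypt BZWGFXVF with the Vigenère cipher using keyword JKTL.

KJPROHOQ

Repeat the key across the message: JKTLJKTL
B(1)+J(9): 10 → K
Z(25)+K(10): 35≡9 → J
W(22)+T(19): 41≡15 → P
G(6)+L(11): 17 → R
F(5)+J(9): 14 → O
X(23)+K(10): 33≡7 → H
V(21)+T(19): 40≡14 → O
F(5)+L(11): 16 → Q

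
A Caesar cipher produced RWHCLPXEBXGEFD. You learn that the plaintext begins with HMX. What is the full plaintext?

HMXSBFNURNWUVT

From the crib: R(17)−H(7)=10, so the shift is 10.
Subtract 10 from each ciphertext letter:
R(17): 17−10=7 → H
W(22): 22−10=12 → M
H(7): 7−10=-3≡23 → X
C(2): 2−10=-8≡18 → S
L(11): 11−10=1 → B
P(15): 15−10=5 → F
X(23): 23−10=13 → N
E(4): 4−10=-6≡20 → U
B(1): 1−10=-9≡17 → R
X(23): 23−10=13 → N
G(6): 6−10=-4≡22 → W
E(4): 4−10=-6≡20 → U
F(5): 5−10=-5≡21 → V
D(3): 3−10=-7≡19 → T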